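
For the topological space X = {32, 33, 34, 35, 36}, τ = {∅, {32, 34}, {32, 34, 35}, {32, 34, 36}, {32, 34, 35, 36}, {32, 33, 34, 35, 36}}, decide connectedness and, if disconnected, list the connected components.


(X, τ) is connected.

Find clopen sets (U ∈ τ with X ∖ U ∈ τ):
  U = ∅, X ∖ U = {32, 33, 34, 35, 36} — both open, so U is clopen.
  U = {32, 33, 34, 35, 36}, X ∖ U = ∅ — both open, so U is clopen.
Only trivial clopens (∅ and X) exist, so (X, τ) is connected.
Compute connected components by grouping points that agree on all clopens:
  component: {32, 33, 34, 35, 36}


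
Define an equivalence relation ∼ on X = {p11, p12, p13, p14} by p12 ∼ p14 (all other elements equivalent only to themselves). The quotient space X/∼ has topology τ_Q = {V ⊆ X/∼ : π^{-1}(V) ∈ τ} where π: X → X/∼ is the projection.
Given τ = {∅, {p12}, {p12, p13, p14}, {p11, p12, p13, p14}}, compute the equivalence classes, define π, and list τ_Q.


X/∼ = {[p11], [p12=p14], [p13]}; |τ_Q| = 3.

Equivalence classes: [p11], [p12=p14], [p13].
Quotient map π: X → X/∼ sends p11 ↦ [p11], p12 ↦ [p12=p14], p13 ↦ [p13], p14 ↦ [p12=p14].
For each subset V ⊆ X/∼, compute π^{-1}(V) ⊆ X and check whether π^{-1}(V) ∈ τ. V is open in τ_Q iff π^{-1}(V) ∈ τ.
  V = {}: π^{-1}(V) = ∅ ∈ τ ✓.
  V = {[p11]}: π^{-1}(V) = {p11} ∉ τ ✗.
  V = {[p12=p14]}: π^{-1}(V) = {p12, p14} ∉ τ ✗.
  V = {[p11], [p12=p14]}: π^{-1}(V) = {p11, p12, p14} ∉ τ ✗.
  V = {[p13]}: π^{-1}(V) = {p13} ∉ τ ✗.
  V = {[p11], [p13]}: π^{-1}(V) = {p11, p13} ∉ τ ✗.
  V = {[p12=p14], [p13]}: π^{-1}(V) = {p12, p13, p14} ∈ τ ✓.
  V = {[p11], [p12=p14], [p13]}: π^{-1}(V) = {p11, p12, p13, p14} ∈ τ ✓.
Open sets in the quotient: τ_Q = {{}, {[p12=p14], [p13]}, {[p11], [p12=p14], [p13]}} (3 elements).


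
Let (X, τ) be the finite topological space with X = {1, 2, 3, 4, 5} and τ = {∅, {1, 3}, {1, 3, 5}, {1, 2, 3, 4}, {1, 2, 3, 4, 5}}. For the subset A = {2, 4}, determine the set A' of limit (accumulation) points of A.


A' = {2, 4}

For each x ∈ X, list the open sets U ∈ τ with x ∈ U, then check whether U ∩ (A ∖ {x}) ≠ ∅ for every such U.
  x = 1: open {1, 3} ∋ x has {1, 3} ∩ (A ∖ {1}) = ∅, so x is NOT a limit point.
  x = 2: opens ∋ x are {1, 2, 3, 4}, {1, 2, 3, 4, 5}; each meets A ∖ {2}, so x IS a limit point.
  x = 3: open {1, 3} ∋ x has {1, 3} ∩ (A ∖ {3}) = ∅, so x is NOT a limit point.
  x = 4: opens ∋ x are {1, 2, 3, 4}, {1, 2, 3, 4, 5}; each meets A ∖ {4}, so x IS a limit point.
  x = 5: open {1, 3, 5} ∋ x has {1, 3, 5} ∩ (A ∖ {5}) = ∅, so x is NOT a limit point.
Collecting: A' = {2, 4}.


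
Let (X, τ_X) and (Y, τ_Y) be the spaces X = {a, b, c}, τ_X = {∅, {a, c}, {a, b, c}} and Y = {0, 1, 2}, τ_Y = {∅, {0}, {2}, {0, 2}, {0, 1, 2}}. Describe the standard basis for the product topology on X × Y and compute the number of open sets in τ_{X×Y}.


Basis B = {∅ × ∅, {a, c} × {0}, {a, c} × {2}, {a, b, c} × {0}, {a, b, c} × {2}, {a, c} × {0, 2}, {a, c} × {0, 1, 2}, {a, b, c} × {0, 2}, {a, b, c} × {0, 1, 2}}; |τ_{X×Y}| = 14.

Enumerate products U × V with U ∈ τ_X, V ∈ τ_Y (deduplicated):
  ∅ × ∅ = {} (∅)
  {a, c} × {0} = {(a,0), (c,0)}
  {a, c} × {2} = {(a,2), (c,2)}
  {a, b, c} × {0} = {(a,0), (b,0), (c,0)}
  {a, b, c} × {2} = {(a,2), (b,2), (c,2)}
  {a, c} × {0, 2} = {(a,0), (a,2), (c,0), (c,2)}
  {a, c} × {0, 1, 2} = {(a,0), (a,1), (a,2), (c,0), (c,1), (c,2)}
  {a, b, c} × {0, 2} = {(a,0), (a,2), (b,0), (b,2), (c,0), (c,2)}
  {a, b, c} × {0, 1, 2} = {(a,0), (a,1), (a,2), (b,0), (b,1), (b,2), (c,0), (c,1), (c,2)}
These 9 distinct sets form the basis B.
Close under arbitrary unions to get τ_{X×Y}; counting gives |τ_{X×Y}| = 14.


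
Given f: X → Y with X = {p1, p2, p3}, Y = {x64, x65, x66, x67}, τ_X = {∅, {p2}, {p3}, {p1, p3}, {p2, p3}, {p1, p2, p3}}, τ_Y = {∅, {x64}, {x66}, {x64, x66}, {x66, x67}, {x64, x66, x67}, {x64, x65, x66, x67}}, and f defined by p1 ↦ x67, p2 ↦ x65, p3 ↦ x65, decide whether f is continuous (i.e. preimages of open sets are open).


f is NOT continuous.

Compute f^{-1}(U) for each U ∈ τ_Y:
  U = ∅: f^{-1}(U) = ∅ ∈ τ_X ✓.
  U = {x64}: f^{-1}(U) = ∅ ∈ τ_X ✓.
  U = {x66}: f^{-1}(U) = ∅ ∈ τ_X ✓.
  U = {x64, x66}: f^{-1}(U) = ∅ ∈ τ_X ✓.
  U = {x66, x67}: f^{-1}(U) = {p1} ∉ τ_X ✗.
  U = {x64, x66, x67}: f^{-1}(U) = {p1} ∉ τ_X ✗.
  U = {x64, x65, x66, x67}: f^{-1}(U) = {p1, p2, p3} ∈ τ_X ✓.
Found U = {x66, x67} with f^{-1}(U) = {p1} not in τ_X. Therefore f is NOT continuous.


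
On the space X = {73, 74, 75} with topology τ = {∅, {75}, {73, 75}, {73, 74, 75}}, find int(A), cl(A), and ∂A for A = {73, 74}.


int(A) = ∅, cl(A) = {73, 74}, ∂A = {73, 74}.

Closed sets in (X, τ) are complements of opens:
  closed(X, τ) = {∅, {74}, {73, 74}, {73, 74, 75}}.
int(A) = ⋃ {U ∈ τ : U ⊆ A}. Opens contained in A: ∅.
Taking the union of these: int(A) = ∅.
cl(A) = ⋂ {C closed : A ⊆ C}. Closed sets containing A: {73, 74}, {73, 74, 75}.
Intersecting these: cl(A) = {73, 74}.
∂A = cl(A) ∖ int(A) = {73, 74} ∖ ∅ = {73, 74}.


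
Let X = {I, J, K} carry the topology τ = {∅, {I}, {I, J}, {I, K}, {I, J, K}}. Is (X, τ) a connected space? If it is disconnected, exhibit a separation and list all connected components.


(X, τ) is connected.

Find clopen sets (U ∈ τ with X ∖ U ∈ τ):
  U = ∅, X ∖ U = {I, J, K} — both open, so U is clopen.
  U = {I, J, K}, X ∖ U = ∅ — both open, so U is clopen.
Only trivial clopens (∅ and X) exist, so (X, τ) is connected.
Compute connected components by grouping points that agree on all clopens:
  component: {I, J, K}


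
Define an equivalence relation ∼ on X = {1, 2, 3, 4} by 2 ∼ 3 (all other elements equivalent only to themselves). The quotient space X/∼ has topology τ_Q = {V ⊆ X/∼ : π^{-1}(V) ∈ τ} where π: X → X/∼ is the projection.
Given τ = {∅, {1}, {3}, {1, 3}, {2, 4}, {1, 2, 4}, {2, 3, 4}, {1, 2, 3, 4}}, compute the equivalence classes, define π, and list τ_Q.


X/∼ = {[1], [2=3], [4]}; |τ_Q| = 4.

Equivalence classes: [1], [2=3], [4].
Quotient map π: X → X/∼ sends 1 ↦ [1], 2 ↦ [2=3], 3 ↦ [2=3], 4 ↦ [4].
For each subset V ⊆ X/∼, compute π^{-1}(V) ⊆ X and check whether π^{-1}(V) ∈ τ. V is open in τ_Q iff π^{-1}(V) ∈ τ.
  V = {}: π^{-1}(V) = ∅ ∈ τ ✓.
  V = {[1]}: π^{-1}(V) = {1} ∈ τ ✓.
  V = {[2=3]}: π^{-1}(V) = {2, 3} ∉ τ ✗.
  V = {[1], [2=3]}: π^{-1}(V) = {1, 2, 3} ∉ τ ✗.
  V = {[4]}: π^{-1}(V) = {4} ∉ τ ✗.
  V = {[1], [4]}: π^{-1}(V) = {1, 4} ∉ τ ✗.
  V = {[2=3], [4]}: π^{-1}(V) = {2, 3, 4} ∈ τ ✓.
  V = {[1], [2=3], [4]}: π^{-1}(V) = {1, 2, 3, 4} ∈ τ ✓.
Open sets in the quotient: τ_Q = {{}, {[1]}, {[2=3], [4]}, {[1], [2=3], [4]}} (4 elements).


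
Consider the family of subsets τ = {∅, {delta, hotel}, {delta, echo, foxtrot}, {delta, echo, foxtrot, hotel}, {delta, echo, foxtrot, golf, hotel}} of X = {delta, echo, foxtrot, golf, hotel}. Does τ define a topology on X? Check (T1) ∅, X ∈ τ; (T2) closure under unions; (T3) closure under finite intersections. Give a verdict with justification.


τ is NOT a topology on X.

Axiom (T1): ∅ ∈ τ? Yes; X ∈ τ? Yes.
Axiom (T2/T3): check pairwise unions and intersections of members of τ.
Counterexample for (T3): {delta, hotel} ∩ {delta, echo, foxtrot} = {delta} ∉ τ. Therefore τ is NOT a topology.


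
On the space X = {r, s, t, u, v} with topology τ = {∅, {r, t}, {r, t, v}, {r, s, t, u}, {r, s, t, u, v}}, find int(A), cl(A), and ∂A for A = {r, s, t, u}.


int(A) = {r, s, t, u}, cl(A) = {r, s, t, u, v}, ∂A = {v}.

Closed sets in (X, τ) are complements of opens:
  closed(X, τ) = {∅, {v}, {s, u}, {s, u, v}, {r, s, t, u, v}}.
int(A) = ⋃ {U ∈ τ : U ⊆ A}. Opens contained in A: ∅, {r, t}, {r, s, t, u}.
Taking the union of these: int(A) = {r, s, t, u}.
cl(A) = ⋂ {C closed : A ⊆ C}. Closed sets containing A: {r, s, t, u, v}.
Intersecting these: cl(A) = {r, s, t, u, v}.
∂A = cl(A) ∖ int(A) = {r, s, t, u, v} ∖ {r, s, t, u} = {v}.


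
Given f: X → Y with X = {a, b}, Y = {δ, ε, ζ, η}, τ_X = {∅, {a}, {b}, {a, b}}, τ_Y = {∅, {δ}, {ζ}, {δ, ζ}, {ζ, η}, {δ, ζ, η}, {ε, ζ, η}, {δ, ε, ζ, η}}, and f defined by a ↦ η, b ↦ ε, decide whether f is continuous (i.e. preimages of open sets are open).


f IS continuous.

Compute f^{-1}(U) for each U ∈ τ_Y:
  U = ∅: f^{-1}(U) = ∅ ∈ τ_X ✓.
  U = {δ}: f^{-1}(U) = ∅ ∈ τ_X ✓.
  U = {ζ}: f^{-1}(U) = ∅ ∈ τ_X ✓.
  U = {δ, ζ}: f^{-1}(U) = ∅ ∈ τ_X ✓.
  U = {ζ, η}: f^{-1}(U) = {a} ∈ τ_X ✓.
  U = {δ, ζ, η}: f^{-1}(U) = {a} ∈ τ_X ✓.
  U = {ε, ζ, η}: f^{-1}(U) = {a, b} ∈ τ_X ✓.
  U = {δ, ε, ζ, η}: f^{-1}(U) = {a, b} ∈ τ_X ✓.
Every preimage lies in τ_X, so f IS continuous.


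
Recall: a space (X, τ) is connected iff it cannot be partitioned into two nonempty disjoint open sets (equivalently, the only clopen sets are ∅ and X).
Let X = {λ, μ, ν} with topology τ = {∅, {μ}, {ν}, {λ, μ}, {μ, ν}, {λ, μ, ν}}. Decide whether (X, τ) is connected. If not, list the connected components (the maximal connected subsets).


(X, τ) is disconnected; components = [{ν}, {λ, μ}].

Find clopen sets (U ∈ τ with X ∖ U ∈ τ):
  U = ∅, X ∖ U = {λ, μ, ν} — both open, so U is clopen.
  U = {ν}, X ∖ U = {λ, μ} — both open, so U is clopen.
  U = {λ, μ}, X ∖ U = {ν} — both open, so U is clopen.
  U = {λ, μ, ν}, X ∖ U = ∅ — both open, so U is clopen.
Nontrivial clopen(s) exist: e.g. {ν}. So (X, τ) is disconnected.
Compute connected components by grouping points that agree on all clopens:
  component: {ν}
  component: {λ, μ}


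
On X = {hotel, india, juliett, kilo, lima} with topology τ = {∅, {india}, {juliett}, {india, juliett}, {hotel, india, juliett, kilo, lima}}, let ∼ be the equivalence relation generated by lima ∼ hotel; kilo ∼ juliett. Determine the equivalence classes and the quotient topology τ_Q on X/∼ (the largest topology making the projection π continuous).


X/∼ = {[hotel=lima], [india], [juliett=kilo]}; |τ_Q| = 3.

Equivalence classes: [hotel=lima], [india], [juliett=kilo].
Quotient map π: X → X/∼ sends hotel ↦ [hotel=lima], india ↦ [india], juliett ↦ [juliett=kilo], kilo ↦ [juliett=kilo], lima ↦ [hotel=lima].
For each subset V ⊆ X/∼, compute π^{-1}(V) ⊆ X and check whether π^{-1}(V) ∈ τ. V is open in τ_Q iff π^{-1}(V) ∈ τ.
  V = {}: π^{-1}(V) = ∅ ∈ τ ✓.
  V = {[hotel=lima]}: π^{-1}(V) = {hotel, lima} ∉ τ ✗.
  V = {[india]}: π^{-1}(V) = {india} ∈ τ ✓.
  V = {[hotel=lima], [india]}: π^{-1}(V) = {hotel, india, lima} ∉ τ ✗.
  V = {[juliett=kilo]}: π^{-1}(V) = {juliett, kilo} ∉ τ ✗.
  V = {[hotel=lima], [juliett=kilo]}: π^{-1}(V) = {hotel, juliett, kilo, lima} ∉ τ ✗.
  V = {[india], [juliett=kilo]}: π^{-1}(V) = {india, juliett, kilo} ∉ τ ✗.
  V = {[hotel=lima], [india], [juliett=kilo]}: π^{-1}(V) = {hotel, india, juliett, kilo, lima} ∈ τ ✓.
Open sets in the quotient: τ_Q = {{}, {[india]}, {[hotel=lima], [india], [juliett=kilo]}} (3 elements).


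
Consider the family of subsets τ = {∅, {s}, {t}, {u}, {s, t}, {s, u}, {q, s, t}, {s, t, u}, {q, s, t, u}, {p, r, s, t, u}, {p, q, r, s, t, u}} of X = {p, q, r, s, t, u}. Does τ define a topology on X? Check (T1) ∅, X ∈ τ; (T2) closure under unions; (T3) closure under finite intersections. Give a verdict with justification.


τ is NOT a topology on X.

Axiom (T1): ∅ ∈ τ? Yes; X ∈ τ? Yes.
Axiom (T2/T3): check pairwise unions and intersections of members of τ.
Counterexample for (T2): {t} ∪ {u} = {t, u} ∉ τ. Therefore τ is NOT a topology.


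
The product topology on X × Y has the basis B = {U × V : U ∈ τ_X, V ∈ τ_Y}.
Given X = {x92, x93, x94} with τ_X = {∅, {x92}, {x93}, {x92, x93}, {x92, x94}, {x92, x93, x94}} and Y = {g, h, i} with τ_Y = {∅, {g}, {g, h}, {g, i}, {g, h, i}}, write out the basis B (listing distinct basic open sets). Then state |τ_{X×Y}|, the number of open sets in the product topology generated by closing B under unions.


Basis B = {∅ × ∅, {x92} × {g}, {x93} × {g}, {x92} × {g, h}, {x92} × {g, i}, {x92, x93} × {g}, {x92, x94} × {g}, {x93} × {g, h}, {x93} × {g, i}, {x92} × {g, h, i}, {x92, x93, x94} × {g}, {x93} × {g, h, i}, {x92, x93} × {g, h}, {x92, x94} × {g, h}, {x92, x93} × {g, i}, {x92, x94} × {g, i}, {x92, x93} × {g, h, i}, {x92, x94} × {g, h, i}, {x92, x93, x94} × {g, h}, {x92, x93, x94} × {g, i}, {x92, x93, x94} × {g, h, i}}; |τ_{X×Y}| = 70.

Enumerate products U × V with U ∈ τ_X, V ∈ τ_Y (deduplicated):
  ∅ × ∅ = {} (∅)
  {x92} × {g} = {(x92,g)}
  {x93} × {g} = {(x93,g)}
  {x92} × {g, h} = {(x92,g), (x92,h)}
  {x92} × {g, i} = {(x92,g), (x92,i)}
  {x92, x93} × {g} = {(x92,g), (x93,g)}
  {x92, x94} × {g} = {(x92,g), (x94,g)}
  {x93} × {g, h} = {(x93,g), (x93,h)}
  {x93} × {g, i} = {(x93,g), (x93,i)}
  {x92} × {g, h, i} = {(x92,g), (x92,h), (x92,i)}
  {x92, x93, x94} × {g} = {(x92,g), (x93,g), (x94,g)}
  {x93} × {g, h, i} = {(x93,g), (x93,h), (x93,i)}
  {x92, x93} × {g, h} = {(x92,g), (x92,h), (x93,g), (x93,h)}
  {x92, x94} × {g, h} = {(x92,g), (x92,h), (x94,g), (x94,h)}
  {x92, x93} × {g, i} = {(x92,g), (x92,i), (x93,g), (x93,i)}
  {x92, x94} × {g, i} = {(x92,g), (x92,i), (x94,g), (x94,i)}
  {x92, x93} × {g, h, i} = {(x92,g), (x92,h), (x92,i), (x93,g), (x93,h), (x93,i)}
  {x92, x94} × {g, h, i} = {(x92,g), (x92,h), (x92,i), (x94,g), (x94,h), (x94,i)}
  {x92, x93, x94} × {g, h} = {(x92,g), (x92,h), (x93,g), (x93,h), (x94,g), (x94,h)}
  {x92, x93, x94} × {g, i} = {(x92,g), (x92,i), (x93,g), (x93,i), (x94,g), (x94,i)}
  {x92, x93, x94} × {g, h, i} = {(x92,g), (x92,h), (x92,i), (x93,g), (x93,h), (x93,i), (x94,g), (x94,h), (x94,i)}
These 21 distinct sets form the basis B.
Close under arbitrary unions to get τ_{X×Y}; counting gives |τ_{X×Y}| = 70.


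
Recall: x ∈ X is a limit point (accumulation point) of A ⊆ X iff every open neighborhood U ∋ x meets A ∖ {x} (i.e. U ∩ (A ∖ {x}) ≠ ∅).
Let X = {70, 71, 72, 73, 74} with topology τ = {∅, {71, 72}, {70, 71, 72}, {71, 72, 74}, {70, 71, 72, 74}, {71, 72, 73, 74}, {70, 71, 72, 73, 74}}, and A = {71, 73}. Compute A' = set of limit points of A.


A' = {70, 72, 73, 74}

For each x ∈ X, list the open sets U ∈ τ with x ∈ U, then check whether U ∩ (A ∖ {x}) ≠ ∅ for every such U.
  x = 70: opens ∋ x are {70, 71, 72}, {70, 71, 72, 74}, {70, 71, 72, 73, 74}; each meets A ∖ {70}, so x IS a limit point.
  x = 71: open {71, 72} ∋ x has {71, 72} ∩ (A ∖ {71}) = ∅, so x is NOT a limit point.
  x = 72: opens ∋ x are {71, 72}, {70, 71, 72}, {71, 72, 74}, {70, 71, 72, 74}, {71, 72, 73, 74}, {70, 71, 72, 73, 74}; each meets A ∖ {72}, so x IS a limit point.
  x = 73: opens ∋ x are {71, 72, 73, 74}, {70, 71, 72, 73, 74}; each meets A ∖ {73}, so x IS a limit point.
  x = 74: opens ∋ x are {71, 72, 74}, {70, 71, 72, 74}, {71, 72, 73, 74}, {70, 71, 72, 73, 74}; each meets A ∖ {74}, so x IS a limit point.
Collecting: A' = {70, 72, 73, 74}.


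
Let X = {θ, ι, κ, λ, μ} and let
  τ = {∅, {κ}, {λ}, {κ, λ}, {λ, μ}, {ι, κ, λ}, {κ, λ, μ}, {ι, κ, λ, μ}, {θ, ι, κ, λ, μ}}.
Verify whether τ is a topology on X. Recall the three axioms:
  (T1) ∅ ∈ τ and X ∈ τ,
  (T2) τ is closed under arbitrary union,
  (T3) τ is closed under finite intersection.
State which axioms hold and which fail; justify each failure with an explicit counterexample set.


τ IS a topology on X.

Axiom (T1): ∅ ∈ τ? Yes; X ∈ τ? Yes.
Axiom (T2/T3): check pairwise unions and intersections of members of τ.
All pairwise intersections and unions checked — each lies in τ. Therefore τ satisfies (T1), (T2), (T3): it IS a topology on X.


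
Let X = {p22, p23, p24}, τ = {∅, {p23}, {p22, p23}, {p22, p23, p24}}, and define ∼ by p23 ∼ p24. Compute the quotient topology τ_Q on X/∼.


X/∼ = {[p22], [p23=p24]}; |τ_Q| = 2.

Equivalence classes: [p22], [p23=p24].
Quotient map π: X → X/∼ sends p22 ↦ [p22], p23 ↦ [p23=p24], p24 ↦ [p23=p24].
For each subset V ⊆ X/∼, compute π^{-1}(V) ⊆ X and check whether π^{-1}(V) ∈ τ. V is open in τ_Q iff π^{-1}(V) ∈ τ.
  V = {}: π^{-1}(V) = ∅ ∈ τ ✓.
  V = {[p22]}: π^{-1}(V) = {p22} ∉ τ ✗.
  V = {[p23=p24]}: π^{-1}(V) = {p23, p24} ∉ τ ✗.
  V = {[p22], [p23=p24]}: π^{-1}(V) = {p22, p23, p24} ∈ τ ✓.
Open sets in the quotient: τ_Q = {{}, {[p22], [p23=p24]}} (2 elements).


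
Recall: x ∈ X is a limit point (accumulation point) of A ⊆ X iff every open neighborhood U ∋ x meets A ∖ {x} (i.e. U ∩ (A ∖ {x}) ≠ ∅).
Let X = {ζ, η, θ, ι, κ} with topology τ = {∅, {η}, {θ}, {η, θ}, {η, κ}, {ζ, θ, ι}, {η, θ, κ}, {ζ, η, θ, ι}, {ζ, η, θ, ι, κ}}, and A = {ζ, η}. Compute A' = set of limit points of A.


A' = {ι, κ}

For each x ∈ X, list the open sets U ∈ τ with x ∈ U, then check whether U ∩ (A ∖ {x}) ≠ ∅ for every such U.
  x = ζ: open {ζ, θ, ι} ∋ x has {ζ, θ, ι} ∩ (A ∖ {ζ}) = ∅, so x is NOT a limit point.
  x = η: open {η} ∋ x has {η} ∩ (A ∖ {η}) = ∅, so x is NOT a limit point.
  x = θ: open {θ} ∋ x has {θ} ∩ (A ∖ {θ}) = ∅, so x is NOT a limit point.
  x = ι: opens ∋ x are {ζ, θ, ι}, {ζ, η, θ, ι}, {ζ, η, θ, ι, κ}; each meets A ∖ {ι}, so x IS a limit point.
  x = κ: opens ∋ x are {η, κ}, {η, θ, κ}, {ζ, η, θ, ι, κ}; each meets A ∖ {κ}, so x IS a limit point.
Collecting: A' = {ι, κ}.


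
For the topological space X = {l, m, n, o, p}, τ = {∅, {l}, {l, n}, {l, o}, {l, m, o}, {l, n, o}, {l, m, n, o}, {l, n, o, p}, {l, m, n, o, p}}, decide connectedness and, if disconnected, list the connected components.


(X, τ) is connected.

Find clopen sets (U ∈ τ with X ∖ U ∈ τ):
  U = ∅, X ∖ U = {l, m, n, o, p} — both open, so U is clopen.
  U = {l, m, n, o, p}, X ∖ U = ∅ — both open, so U is clopen.
Only trivial clopens (∅ and X) exist, so (X, τ) is connected.
Compute connected components by grouping points that agree on all clopens:
  component: {l, m, n, o, p}


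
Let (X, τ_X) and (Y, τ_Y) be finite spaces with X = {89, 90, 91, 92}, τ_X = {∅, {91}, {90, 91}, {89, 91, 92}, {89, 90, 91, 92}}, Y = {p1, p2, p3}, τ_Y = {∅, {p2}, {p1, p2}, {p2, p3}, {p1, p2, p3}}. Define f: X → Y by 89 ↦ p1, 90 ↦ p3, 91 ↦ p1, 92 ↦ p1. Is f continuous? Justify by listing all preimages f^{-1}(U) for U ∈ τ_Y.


f is NOT continuous.

Compute f^{-1}(U) for each U ∈ τ_Y:
  U = ∅: f^{-1}(U) = ∅ ∈ τ_X ✓.
  U = {p2}: f^{-1}(U) = ∅ ∈ τ_X ✓.
  U = {p1, p2}: f^{-1}(U) = {89, 91, 92} ∈ τ_X ✓.
  U = {p2, p3}: f^{-1}(U) = {90} ∉ τ_X ✗.
  U = {p1, p2, p3}: f^{-1}(U) = {89, 90, 91, 92} ∈ τ_X ✓.
Found U = {p2, p3} with f^{-1}(U) = {90} not in τ_X. Therefore f is NOT continuous.


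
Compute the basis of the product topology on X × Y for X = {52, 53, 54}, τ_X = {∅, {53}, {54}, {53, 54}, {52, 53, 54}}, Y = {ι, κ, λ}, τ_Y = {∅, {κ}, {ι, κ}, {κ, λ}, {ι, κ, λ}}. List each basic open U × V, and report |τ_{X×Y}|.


Basis B = {∅ × ∅, {53} × {κ}, {54} × {κ}, {53} × {ι, κ}, {53} × {κ, λ}, {53, 54} × {κ}, {54} × {ι, κ}, {54} × {κ, λ}, {52, 53, 54} × {κ}, {53} × {ι, κ, λ}, {54} × {ι, κ, λ}, {53, 54} × {ι, κ}, {53, 54} × {κ, λ}, {52, 53, 54} × {ι, κ}, {52, 53, 54} × {κ, λ}, {53, 54} × {ι, κ, λ}, {52, 53, 54} × {ι, κ, λ}}; |τ_{X×Y}| = 50.

Enumerate products U × V with U ∈ τ_X, V ∈ τ_Y (deduplicated):
  ∅ × ∅ = {} (∅)
  {53} × {κ} = {(53,κ)}
  {54} × {κ} = {(54,κ)}
  {53} × {ι, κ} = {(53,ι), (53,κ)}
  {53} × {κ, λ} = {(53,κ), (53,λ)}
  {53, 54} × {κ} = {(53,κ), (54,κ)}
  {54} × {ι, κ} = {(54,ι), (54,κ)}
  {54} × {κ, λ} = {(54,κ), (54,λ)}
  {52, 53, 54} × {κ} = {(52,κ), (53,κ), (54,κ)}
  {53} × {ι, κ, λ} = {(53,ι), (53,κ), (53,λ)}
  {54} × {ι, κ, λ} = {(54,ι), (54,κ), (54,λ)}
  {53, 54} × {ι, κ} = {(53,ι), (53,κ), (54,ι), (54,κ)}
  {53, 54} × {κ, λ} = {(53,κ), (53,λ), (54,κ), (54,λ)}
  {52, 53, 54} × {ι, κ} = {(52,ι), (52,κ), (53,ι), (53,κ), (54,ι), (54,κ)}
  {52, 53, 54} × {κ, λ} = {(52,κ), (52,λ), (53,κ), (53,λ), (54,κ), (54,λ)}
  {53, 54} × {ι, κ, λ} = {(53,ι), (53,κ), (53,λ), (54,ι), (54,κ), (54,λ)}
  {52, 53, 54} × {ι, κ, λ} = {(52,ι), (52,κ), (52,λ), (53,ι), (53,κ), (53,λ), (54,ι), (54,κ), (54,λ)}
These 17 distinct sets form the basis B.
Close under arbitrary unions to get τ_{X×Y}; counting gives |τ_{X×Y}| = 50.


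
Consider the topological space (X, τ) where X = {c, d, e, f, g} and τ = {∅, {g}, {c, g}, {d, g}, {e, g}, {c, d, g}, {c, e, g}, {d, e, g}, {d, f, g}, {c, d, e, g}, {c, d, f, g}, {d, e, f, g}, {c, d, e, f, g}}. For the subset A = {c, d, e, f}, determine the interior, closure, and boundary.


int(A) = ∅, cl(A) = {c, d, e, f}, ∂A = {c, d, e, f}.

Closed sets in (X, τ) are complements of opens:
  closed(X, τ) = {∅, {c}, {e}, {f}, {c, e}, {c, f}, {d, f}, {e, f}, {c, d, f}, {c, e, f}, {d, e, f}, {c, d, e, f}, {c, d, e, f, g}}.
int(A) = ⋃ {U ∈ τ : U ⊆ A}. Opens contained in A: ∅.
Taking the union of these: int(A) = ∅.
cl(A) = ⋂ {C closed : A ⊆ C}. Closed sets containing A: {c, d, e, f}, {c, d, e, f, g}.
Intersecting these: cl(A) = {c, d, e, f}.
∂A = cl(A) ∖ int(A) = {c, d, e, f} ∖ ∅ = {c, d, e, f}.


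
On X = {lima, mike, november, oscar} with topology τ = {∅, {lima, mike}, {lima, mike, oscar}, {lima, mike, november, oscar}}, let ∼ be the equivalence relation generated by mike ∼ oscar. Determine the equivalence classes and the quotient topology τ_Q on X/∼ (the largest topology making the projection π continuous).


X/∼ = {[lima], [mike=oscar], [november]}; |τ_Q| = 3.

Equivalence classes: [lima], [mike=oscar], [november].
Quotient map π: X → X/∼ sends lima ↦ [lima], mike ↦ [mike=oscar], november ↦ [november], oscar ↦ [mike=oscar].
For each subset V ⊆ X/∼, compute π^{-1}(V) ⊆ X and check whether π^{-1}(V) ∈ τ. V is open in τ_Q iff π^{-1}(V) ∈ τ.
  V = {}: π^{-1}(V) = ∅ ∈ τ ✓.
  V = {[lima]}: π^{-1}(V) = {lima} ∉ τ ✗.
  V = {[mike=oscar]}: π^{-1}(V) = {mike, oscar} ∉ τ ✗.
  V = {[lima], [mike=oscar]}: π^{-1}(V) = {lima, mike, oscar} ∈ τ ✓.
  V = {[november]}: π^{-1}(V) = {november} ∉ τ ✗.
  V = {[lima], [november]}: π^{-1}(V) = {lima, november} ∉ τ ✗.
  V = {[mike=oscar], [november]}: π^{-1}(V) = {mike, november, oscar} ∉ τ ✗.
  V = {[lima], [mike=oscar], [november]}: π^{-1}(V) = {lima, mike, november, oscar} ∈ τ ✓.
Open sets in the quotient: τ_Q = {{}, {[lima], [mike=oscar]}, {[lima], [mike=oscar], [november]}} (3 elements).


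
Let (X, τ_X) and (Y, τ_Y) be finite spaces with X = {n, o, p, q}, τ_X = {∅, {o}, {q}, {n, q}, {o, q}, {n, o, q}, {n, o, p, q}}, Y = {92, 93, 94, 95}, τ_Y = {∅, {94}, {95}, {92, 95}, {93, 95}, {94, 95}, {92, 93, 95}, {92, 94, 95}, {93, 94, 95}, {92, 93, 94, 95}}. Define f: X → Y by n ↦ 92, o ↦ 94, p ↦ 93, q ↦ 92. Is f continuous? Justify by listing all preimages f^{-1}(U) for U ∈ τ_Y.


f is NOT continuous.

Compute f^{-1}(U) for each U ∈ τ_Y:
  U = ∅: f^{-1}(U) = ∅ ∈ τ_X ✓.
  U = {94}: f^{-1}(U) = {o} ∈ τ_X ✓.
  U = {95}: f^{-1}(U) = ∅ ∈ τ_X ✓.
  U = {92, 95}: f^{-1}(U) = {n, q} ∈ τ_X ✓.
  U = {93, 95}: f^{-1}(U) = {p} ∉ τ_X ✗.
  U = {94, 95}: f^{-1}(U) = {o} ∈ τ_X ✓.
  U = {92, 93, 95}: f^{-1}(U) = {n, p, q} ∉ τ_X ✗.
  U = {92, 94, 95}: f^{-1}(U) = {n, o, q} ∈ τ_X ✓.
  U = {93, 94, 95}: f^{-1}(U) = {o, p} ∉ τ_X ✗.
  U = {92, 93, 94, 95}: f^{-1}(U) = {n, o, p, q} ∈ τ_X ✓.
Found U = {93, 95} with f^{-1}(U) = {p} not in τ_X. Therefore f is NOT continuous.


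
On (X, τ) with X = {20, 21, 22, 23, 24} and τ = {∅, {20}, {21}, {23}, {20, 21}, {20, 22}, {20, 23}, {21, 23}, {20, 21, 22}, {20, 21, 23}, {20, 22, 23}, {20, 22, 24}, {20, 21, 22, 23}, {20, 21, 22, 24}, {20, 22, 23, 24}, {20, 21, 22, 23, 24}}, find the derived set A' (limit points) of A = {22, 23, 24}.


A' = {24}

For each x ∈ X, list the open sets U ∈ τ with x ∈ U, then check whether U ∩ (A ∖ {x}) ≠ ∅ for every such U.
  x = 20: open {20} ∋ x has {20} ∩ (A ∖ {20}) = ∅, so x is NOT a limit point.
  x = 21: open {21} ∋ x has {21} ∩ (A ∖ {21}) = ∅, so x is NOT a limit point.
  x = 22: open {20, 22} ∋ x has {20, 22} ∩ (A ∖ {22}) = ∅, so x is NOT a limit point.
  x = 23: open {23} ∋ x has {23} ∩ (A ∖ {23}) = ∅, so x is NOT a limit point.
  x = 24: opens ∋ x are {20, 22, 24}, {20, 21, 22, 24}, {20, 22, 23, 24}, {20, 21, 22, 23, 24}; each meets A ∖ {24}, so x IS a limit point.
Collecting: A' = {24}.


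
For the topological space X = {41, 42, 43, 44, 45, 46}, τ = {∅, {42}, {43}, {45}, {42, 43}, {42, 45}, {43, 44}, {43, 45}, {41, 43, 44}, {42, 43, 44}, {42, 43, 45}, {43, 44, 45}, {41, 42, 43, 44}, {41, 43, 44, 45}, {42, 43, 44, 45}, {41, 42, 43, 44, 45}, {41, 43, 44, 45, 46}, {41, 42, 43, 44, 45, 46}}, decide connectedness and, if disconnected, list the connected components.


(X, τ) is disconnected; components = [{42}, {41, 43, 44, 45, 46}].

Find clopen sets (U ∈ τ with X ∖ U ∈ τ):
  U = ∅, X ∖ U = {41, 42, 43, 44, 45, 46} — both open, so U is clopen.
  U = {42}, X ∖ U = {41, 43, 44, 45, 46} — both open, so U is clopen.
  U = {41, 43, 44, 45, 46}, X ∖ U = {42} — both open, so U is clopen.
  U = {41, 42, 43, 44, 45, 46}, X ∖ U = ∅ — both open, so U is clopen.
Nontrivial clopen(s) exist: e.g. {41, 43, 44, 45, 46}. So (X, τ) is disconnected.
Compute connected components by grouping points that agree on all clopens:
  component: {42}
  component: {41, 43, 44, 45, 46}


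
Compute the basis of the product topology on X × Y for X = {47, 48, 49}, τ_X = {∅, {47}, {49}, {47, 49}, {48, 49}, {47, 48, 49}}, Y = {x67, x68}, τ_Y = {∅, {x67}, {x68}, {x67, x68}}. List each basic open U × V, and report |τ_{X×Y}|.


Basis B = {∅ × ∅, {47} × {x67}, {47} × {x68}, {49} × {x67}, {49} × {x68}, {47} × {x67, x68}, {47, 49} × {x67}, {47, 49} × {x68}, {48, 49} × {x67}, {48, 49} × {x68}, {49} × {x67, x68}, {47, 48, 49} × {x67}, {47, 48, 49} × {x68}, {47, 49} × {x67, x68}, {48, 49} × {x67, x68}, {47, 48, 49} × {x67, x68}}; |τ_{X×Y}| = 36.

Enumerate products U × V with U ∈ τ_X, V ∈ τ_Y (deduplicated):
  ∅ × ∅ = {} (∅)
  {47} × {x67} = {(47,x67)}
  {47} × {x68} = {(47,x68)}
  {49} × {x67} = {(49,x67)}
  {49} × {x68} = {(49,x68)}
  {47} × {x67, x68} = {(47,x67), (47,x68)}
  {47, 49} × {x67} = {(47,x67), (49,x67)}
  {47, 49} × {x68} = {(47,x68), (49,x68)}
  {48, 49} × {x67} = {(48,x67), (49,x67)}
  {48, 49} × {x68} = {(48,x68), (49,x68)}
  {49} × {x67, x68} = {(49,x67), (49,x68)}
  {47, 48, 49} × {x67} = {(47,x67), (48,x67), (49,x67)}
  {47, 48, 49} × {x68} = {(47,x68), (48,x68), (49,x68)}
  {47, 49} × {x67, x68} = {(47,x67), (47,x68), (49,x67), (49,x68)}
  {48, 49} × {x67, x68} = {(48,x67), (48,x68), (49,x67), (49,x68)}
  {47, 48, 49} × {x67, x68} = {(47,x67), (47,x68), (48,x67), (48,x68), (49,x67), (49,x68)}
These 16 distinct sets form the basis B.
Close under arbitrary unions to get τ_{X×Y}; counting gives |τ_{X×Y}| = 36.


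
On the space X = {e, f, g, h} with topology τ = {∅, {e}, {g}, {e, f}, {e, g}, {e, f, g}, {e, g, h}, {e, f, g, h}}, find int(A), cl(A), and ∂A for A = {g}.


int(A) = {g}, cl(A) = {g, h}, ∂A = {h}.

Closed sets in (X, τ) are complements of opens:
  closed(X, τ) = {∅, {f}, {h}, {f, h}, {g, h}, {e, f, h}, {f, g, h}, {e, f, g, h}}.
int(A) = ⋃ {U ∈ τ : U ⊆ A}. Opens contained in A: ∅, {g}.
Taking the union of these: int(A) = {g}.
cl(A) = ⋂ {C closed : A ⊆ C}. Closed sets containing A: {g, h}, {f, g, h}, {e, f, g, h}.
Intersecting these: cl(A) = {g, h}.
∂A = cl(A) ∖ int(A) = {g, h} ∖ {g} = {h}.


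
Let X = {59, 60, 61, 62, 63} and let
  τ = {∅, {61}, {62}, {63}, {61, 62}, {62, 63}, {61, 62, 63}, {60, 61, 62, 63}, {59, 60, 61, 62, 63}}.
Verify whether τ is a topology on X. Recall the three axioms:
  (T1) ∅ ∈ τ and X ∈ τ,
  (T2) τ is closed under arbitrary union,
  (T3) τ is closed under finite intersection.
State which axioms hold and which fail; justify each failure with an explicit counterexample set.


τ is NOT a topology on X.

Axiom (T1): ∅ ∈ τ? Yes; X ∈ τ? Yes.
Axiom (T2/T3): check pairwise unions and intersections of members of τ.
Counterexample for (T2): {61} ∪ {63} = {61, 63} ∉ τ. Therefore τ is NOT a topology.


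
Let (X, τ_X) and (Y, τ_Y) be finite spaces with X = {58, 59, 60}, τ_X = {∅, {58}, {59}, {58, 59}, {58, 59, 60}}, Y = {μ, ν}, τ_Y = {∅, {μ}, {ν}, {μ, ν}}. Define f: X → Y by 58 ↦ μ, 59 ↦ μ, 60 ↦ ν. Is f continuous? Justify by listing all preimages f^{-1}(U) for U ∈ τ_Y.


f is NOT continuous.

Compute f^{-1}(U) for each U ∈ τ_Y:
  U = ∅: f^{-1}(U) = ∅ ∈ τ_X ✓.
  U = {μ}: f^{-1}(U) = {58, 59} ∈ τ_X ✓.
  U = {ν}: f^{-1}(U) = {60} ∉ τ_X ✗.
  U = {μ, ν}: f^{-1}(U) = {58, 59, 60} ∈ τ_X ✓.
Found U = {ν} with f^{-1}(U) = {60} not in τ_X. Therefore f is NOT continuous.


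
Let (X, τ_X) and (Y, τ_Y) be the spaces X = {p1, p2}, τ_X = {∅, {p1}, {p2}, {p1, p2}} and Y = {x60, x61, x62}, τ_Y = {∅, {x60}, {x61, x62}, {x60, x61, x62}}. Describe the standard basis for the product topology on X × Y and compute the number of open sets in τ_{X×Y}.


Basis B = {∅ × ∅, {p1} × {x60}, {p2} × {x60}, {p1, p2} × {x60}, {p1} × {x61, x62}, {p2} × {x61, x62}, {p1} × {x60, x61, x62}, {p2} × {x60, x61, x62}, {p1, p2} × {x61, x62}, {p1, p2} × {x60, x61, x62}}; |τ_{X×Y}| = 16.

Enumerate products U × V with U ∈ τ_X, V ∈ τ_Y (deduplicated):
  ∅ × ∅ = {} (∅)
  {p1} × {x60} = {(p1,x60)}
  {p2} × {x60} = {(p2,x60)}
  {p1, p2} × {x60} = {(p1,x60), (p2,x60)}
  {p1} × {x61, x62} = {(p1,x61), (p1,x62)}
  {p2} × {x61, x62} = {(p2,x61), (p2,x62)}
  {p1} × {x60, x61, x62} = {(p1,x60), (p1,x61), (p1,x62)}
  {p2} × {x60, x61, x62} = {(p2,x60), (p2,x61), (p2,x62)}
  {p1, p2} × {x61, x62} = {(p1,x61), (p1,x62), (p2,x61), (p2,x62)}
  {p1, p2} × {x60, x61, x62} = {(p1,x60), (p1,x61), (p1,x62), (p2,x60), (p2,x61), (p2,x62)}
These 10 distinct sets form the basis B.
Close under arbitrary unions to get τ_{X×Y}; counting gives |τ_{X×Y}| = 16.


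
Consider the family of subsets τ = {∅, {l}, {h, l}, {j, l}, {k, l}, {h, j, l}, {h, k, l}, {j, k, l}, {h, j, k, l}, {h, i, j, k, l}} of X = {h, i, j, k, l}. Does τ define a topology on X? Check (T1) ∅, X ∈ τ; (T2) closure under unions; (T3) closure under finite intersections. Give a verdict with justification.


τ IS a topology on X.

Axiom (T1): ∅ ∈ τ? Yes; X ∈ τ? Yes.
Axiom (T2/T3): check pairwise unions and intersections of members of τ.
All pairwise intersections and unions checked — each lies in τ. Therefore τ satisfies (T1), (T2), (T3): it IS a topology on X.


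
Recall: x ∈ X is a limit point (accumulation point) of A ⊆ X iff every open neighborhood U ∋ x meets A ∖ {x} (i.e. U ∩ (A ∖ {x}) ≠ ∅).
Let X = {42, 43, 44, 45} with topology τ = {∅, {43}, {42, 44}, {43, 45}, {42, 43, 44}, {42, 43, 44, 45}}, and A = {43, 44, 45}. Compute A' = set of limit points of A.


A' = {42, 45}

For each x ∈ X, list the open sets U ∈ τ with x ∈ U, then check whether U ∩ (A ∖ {x}) ≠ ∅ for every such U.
  x = 42: opens ∋ x are {42, 44}, {42, 43, 44}, {42, 43, 44, 45}; each meets A ∖ {42}, so x IS a limit point.
  x = 43: open {43} ∋ x has {43} ∩ (A ∖ {43}) = ∅, so x is NOT a limit point.
  x = 44: open {42, 44} ∋ x has {42, 44} ∩ (A ∖ {44}) = ∅, so x is NOT a limit point.
  x = 45: opens ∋ x are {43, 45}, {42, 43, 44, 45}; each meets A ∖ {45}, so x IS a limit point.
Collecting: A' = {42, 45}.


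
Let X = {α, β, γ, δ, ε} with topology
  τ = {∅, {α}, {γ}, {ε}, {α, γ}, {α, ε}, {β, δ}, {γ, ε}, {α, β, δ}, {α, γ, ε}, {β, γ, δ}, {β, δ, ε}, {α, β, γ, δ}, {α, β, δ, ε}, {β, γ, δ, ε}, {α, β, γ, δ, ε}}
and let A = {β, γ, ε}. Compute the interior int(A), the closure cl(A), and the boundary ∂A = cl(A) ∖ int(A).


int(A) = {γ, ε}, cl(A) = {β, γ, δ, ε}, ∂A = {β, δ}.

Closed sets in (X, τ) are complements of opens:
  closed(X, τ) = {∅, {α}, {γ}, {ε}, {α, γ}, {α, ε}, {β, δ}, {γ, ε}, {α, β, δ}, {α, γ, ε}, {β, γ, δ}, {β, δ, ε}, {α, β, γ, δ}, {α, β, δ, ε}, {β, γ, δ, ε}, {α, β, γ, δ, ε}}.
int(A) = ⋃ {U ∈ τ : U ⊆ A}. Opens contained in A: ∅, {γ}, {ε}, {γ, ε}.
Taking the union of these: int(A) = {γ, ε}.
cl(A) = ⋂ {C closed : A ⊆ C}. Closed sets containing A: {β, γ, δ, ε}, {α, β, γ, δ, ε}.
Intersecting these: cl(A) = {β, γ, δ, ε}.
∂A = cl(A) ∖ int(A) = {β, γ, δ, ε} ∖ {γ, ε} = {β, δ}.


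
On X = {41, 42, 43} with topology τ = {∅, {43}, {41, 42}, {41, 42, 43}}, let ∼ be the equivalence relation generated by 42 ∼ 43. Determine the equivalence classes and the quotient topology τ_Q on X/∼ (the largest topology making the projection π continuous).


X/∼ = {[41], [42=43]}; |τ_Q| = 2.

Equivalence classes: [41], [42=43].
Quotient map π: X → X/∼ sends 41 ↦ [41], 42 ↦ [42=43], 43 ↦ [42=43].
For each subset V ⊆ X/∼, compute π^{-1}(V) ⊆ X and check whether π^{-1}(V) ∈ τ. V is open in τ_Q iff π^{-1}(V) ∈ τ.
  V = {}: π^{-1}(V) = ∅ ∈ τ ✓.
  V = {[41]}: π^{-1}(V) = {41} ∉ τ ✗.
  V = {[42=43]}: π^{-1}(V) = {42, 43} ∉ τ ✗.
  V = {[41], [42=43]}: π^{-1}(V) = {41, 42, 43} ∈ τ ✓.
Open sets in the quotient: τ_Q = {{}, {[41], [42=43]}} (2 elements).


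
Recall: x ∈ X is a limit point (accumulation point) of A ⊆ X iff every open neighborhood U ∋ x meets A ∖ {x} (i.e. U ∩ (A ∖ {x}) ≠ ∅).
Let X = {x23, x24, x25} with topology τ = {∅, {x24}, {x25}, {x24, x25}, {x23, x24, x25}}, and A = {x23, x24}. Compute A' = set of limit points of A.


A' = {x23}

For each x ∈ X, list the open sets U ∈ τ with x ∈ U, then check whether U ∩ (A ∖ {x}) ≠ ∅ for every such U.
  x = x23: opens ∋ x are {x23, x24, x25}; each meets A ∖ {x23}, so x IS a limit point.
  x = x24: open {x24} ∋ x has {x24} ∩ (A ∖ {x24}) = ∅, so x is NOT a limit point.
  x = x25: open {x25} ∋ x has {x25} ∩ (A ∖ {x25}) = ∅, so x is NOT a limit point.
Collecting: A' = {x23}.


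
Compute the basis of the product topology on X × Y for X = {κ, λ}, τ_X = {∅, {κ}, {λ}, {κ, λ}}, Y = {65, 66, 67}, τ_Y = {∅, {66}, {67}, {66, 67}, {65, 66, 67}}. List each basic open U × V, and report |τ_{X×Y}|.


Basis B = {∅ × ∅, {κ} × {66}, {κ} × {67}, {λ} × {66}, {λ} × {67}, {κ} × {66, 67}, {κ, λ} × {66}, {κ, λ} × {67}, {λ} × {66, 67}, {κ} × {65, 66, 67}, {λ} × {65, 66, 67}, {κ, λ} × {66, 67}, {κ, λ} × {65, 66, 67}}; |τ_{X×Y}| = 25.

Enumerate products U × V with U ∈ τ_X, V ∈ τ_Y (deduplicated):
  ∅ × ∅ = {} (∅)
  {κ} × {66} = {(κ,66)}
  {κ} × {67} = {(κ,67)}
  {λ} × {66} = {(λ,66)}
  {λ} × {67} = {(λ,67)}
  {κ} × {66, 67} = {(κ,66), (κ,67)}
  {κ, λ} × {66} = {(κ,66), (λ,66)}
  {κ, λ} × {67} = {(κ,67), (λ,67)}
  {λ} × {66, 67} = {(λ,66), (λ,67)}
  {κ} × {65, 66, 67} = {(κ,65), (κ,66), (κ,67)}
  {λ} × {65, 66, 67} = {(λ,65), (λ,66), (λ,67)}
  {κ, λ} × {66, 67} = {(κ,66), (κ,67), (λ,66), (λ,67)}
  {κ, λ} × {65, 66, 67} = {(κ,65), (κ,66), (κ,67), (λ,65), (λ,66), (λ,67)}
These 13 distinct sets form the basis B.
Close under arbitrary unions to get τ_{X×Y}; counting gives |τ_{X×Y}| = 25.


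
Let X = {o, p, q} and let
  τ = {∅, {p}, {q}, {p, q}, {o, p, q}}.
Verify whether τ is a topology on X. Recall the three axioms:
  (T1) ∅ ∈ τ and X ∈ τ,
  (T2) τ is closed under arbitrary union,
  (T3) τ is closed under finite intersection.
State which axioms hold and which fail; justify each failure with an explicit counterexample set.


τ IS a topology on X.

Axiom (T1): ∅ ∈ τ? Yes; X ∈ τ? Yes.
Axiom (T2/T3): check pairwise unions and intersections of members of τ.
All pairwise intersections and unions checked — each lies in τ. Therefore τ satisfies (T1), (T2), (T3): it IS a topology on X.


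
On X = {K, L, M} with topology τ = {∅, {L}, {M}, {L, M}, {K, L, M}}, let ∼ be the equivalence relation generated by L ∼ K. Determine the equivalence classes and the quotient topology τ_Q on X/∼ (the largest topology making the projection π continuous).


X/∼ = {[K=L], [M]}; |τ_Q| = 3.

Equivalence classes: [K=L], [M].
Quotient map π: X → X/∼ sends K ↦ [K=L], L ↦ [K=L], M ↦ [M].
For each subset V ⊆ X/∼, compute π^{-1}(V) ⊆ X and check whether π^{-1}(V) ∈ τ. V is open in τ_Q iff π^{-1}(V) ∈ τ.
  V = {}: π^{-1}(V) = ∅ ∈ τ ✓.
  V = {[K=L]}: π^{-1}(V) = {K, L} ∉ τ ✗.
  V = {[M]}: π^{-1}(V) = {M} ∈ τ ✓.
  V = {[K=L], [M]}: π^{-1}(V) = {K, L, M} ∈ τ ✓.
Open sets in the quotient: τ_Q = {{}, {[M]}, {[K=L], [M]}} (3 elements).


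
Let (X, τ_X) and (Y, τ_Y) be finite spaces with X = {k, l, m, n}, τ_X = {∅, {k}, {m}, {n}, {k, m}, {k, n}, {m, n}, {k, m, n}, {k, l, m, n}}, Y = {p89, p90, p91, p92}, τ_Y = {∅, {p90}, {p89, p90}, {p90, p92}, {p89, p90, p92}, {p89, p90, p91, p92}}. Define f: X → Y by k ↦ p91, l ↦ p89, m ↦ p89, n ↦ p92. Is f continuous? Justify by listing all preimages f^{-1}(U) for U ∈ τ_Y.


f is NOT continuous.

Compute f^{-1}(U) for each U ∈ τ_Y:
  U = ∅: f^{-1}(U) = ∅ ∈ τ_X ✓.
  U = {p90}: f^{-1}(U) = ∅ ∈ τ_X ✓.
  U = {p89, p90}: f^{-1}(U) = {l, m} ∉ τ_X ✗.
  U = {p90, p92}: f^{-1}(U) = {n} ∈ τ_X ✓.
  U = {p89, p90, p92}: f^{-1}(U) = {l, m, n} ∉ τ_X ✗.
  U = {p89, p90, p91, p92}: f^{-1}(U) = {k, l, m, n} ∈ τ_X ✓.
Found U = {p89, p90} with f^{-1}(U) = {l, m} not in τ_X. Therefore f is NOT continuous.


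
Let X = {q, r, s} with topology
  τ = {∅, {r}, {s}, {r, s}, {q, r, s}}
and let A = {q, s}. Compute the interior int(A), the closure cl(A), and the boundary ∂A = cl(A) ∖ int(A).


int(A) = {s}, cl(A) = {q, s}, ∂A = {q}.

Closed sets in (X, τ) are complements of opens:
  closed(X, τ) = {∅, {q}, {q, r}, {q, s}, {q, r, s}}.
int(A) = ⋃ {U ∈ τ : U ⊆ A}. Opens contained in A: ∅, {s}.
Taking the union of these: int(A) = {s}.
cl(A) = ⋂ {C closed : A ⊆ C}. Closed sets containing A: {q, s}, {q, r, s}.
Intersecting these: cl(A) = {q, s}.
∂A = cl(A) ∖ int(A) = {q, s} ∖ {s} = {q}.


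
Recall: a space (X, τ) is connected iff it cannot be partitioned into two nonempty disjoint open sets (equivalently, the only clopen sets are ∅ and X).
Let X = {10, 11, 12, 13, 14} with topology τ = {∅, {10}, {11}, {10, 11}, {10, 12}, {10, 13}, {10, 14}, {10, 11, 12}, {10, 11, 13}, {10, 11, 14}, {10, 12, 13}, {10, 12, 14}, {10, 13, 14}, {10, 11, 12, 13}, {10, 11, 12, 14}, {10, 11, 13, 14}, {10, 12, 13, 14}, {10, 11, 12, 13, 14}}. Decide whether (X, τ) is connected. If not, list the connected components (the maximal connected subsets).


(X, τ) is disconnected; components = [{11}, {10, 12, 13, 14}].

Find clopen sets (U ∈ τ with X ∖ U ∈ τ):
  U = ∅, X ∖ U = {10, 11, 12, 13, 14} — both open, so U is clopen.
  U = {11}, X ∖ U = {10, 12, 13, 14} — both open, so U is clopen.
  U = {10, 12, 13, 14}, X ∖ U = {11} — both open, so U is clopen.
  U = {10, 11, 12, 13, 14}, X ∖ U = ∅ — both open, so U is clopen.
Nontrivial clopen(s) exist: e.g. {11}. So (X, τ) is disconnected.
Compute connected components by grouping points that agree on all clopens:
  component: {11}
  component: {10, 12, 13, 14}


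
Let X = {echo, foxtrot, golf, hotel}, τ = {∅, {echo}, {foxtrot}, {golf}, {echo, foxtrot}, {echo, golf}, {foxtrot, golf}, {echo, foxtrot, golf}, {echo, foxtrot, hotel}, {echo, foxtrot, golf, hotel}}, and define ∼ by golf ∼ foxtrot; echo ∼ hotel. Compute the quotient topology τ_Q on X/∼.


X/∼ = {[echo=hotel], [foxtrot=golf]}; |τ_Q| = 3.

Equivalence classes: [echo=hotel], [foxtrot=golf].
Quotient map π: X → X/∼ sends echo ↦ [echo=hotel], foxtrot ↦ [foxtrot=golf], golf ↦ [foxtrot=golf], hotel ↦ [echo=hotel].
For each subset V ⊆ X/∼, compute π^{-1}(V) ⊆ X and check whether π^{-1}(V) ∈ τ. V is open in τ_Q iff π^{-1}(V) ∈ τ.
  V = {}: π^{-1}(V) = ∅ ∈ τ ✓.
  V = {[echo=hotel]}: π^{-1}(V) = {echo, hotel} ∉ τ ✗.
  V = {[foxtrot=golf]}: π^{-1}(V) = {foxtrot, golf} ∈ τ ✓.
  V = {[echo=hotel], [foxtrot=golf]}: π^{-1}(V) = {echo, foxtrot, golf, hotel} ∈ τ ✓.
Open sets in the quotient: τ_Q = {{}, {[foxtrot=golf]}, {[echo=hotel], [foxtrot=golf]}} (3 elements).
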